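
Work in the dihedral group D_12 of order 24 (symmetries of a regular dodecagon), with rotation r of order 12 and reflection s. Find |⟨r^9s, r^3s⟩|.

4

|⟨r^9s⟩| = 2 and |⟨r^3s⟩| = 2, so |H| is a multiple of lcm(2, 2) = 2 and divides |G| = 24.
Closing under the operation: H = {e, r^6, r^3s, r^9s}, so |H| = 4.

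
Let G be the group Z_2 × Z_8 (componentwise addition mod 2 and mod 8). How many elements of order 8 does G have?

8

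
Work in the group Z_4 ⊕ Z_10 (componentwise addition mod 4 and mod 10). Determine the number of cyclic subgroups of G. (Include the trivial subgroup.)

12

Each element a generates a cyclic subgroup ⟨a⟩; distinct elements may generate the same one (a cyclic group of order d has φ(d) generators).
Cyclic subgroups by order — order 1: 1; order 2: 3; order 4: 2; order 5: 1; order 10: 3; order 20: 2.
Total: 12.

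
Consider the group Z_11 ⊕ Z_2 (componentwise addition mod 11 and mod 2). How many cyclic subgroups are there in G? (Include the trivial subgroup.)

Each element a generates a cyclic subgroup ⟨a⟩; distinct elements may generate the same one (a cyclic group of order d has φ(d) generators).
Cyclic subgroups by order — order 1: 1; order 2: 1; order 11: 1; order 22: 1.
Total: 4.

4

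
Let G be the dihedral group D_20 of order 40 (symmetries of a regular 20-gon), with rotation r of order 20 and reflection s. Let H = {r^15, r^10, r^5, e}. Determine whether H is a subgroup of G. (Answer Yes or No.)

|H| = 4 divides |G| = 40, consistent with Lagrange.
H contains the identity, every element's inverse is in H, and H is closed under ·: it is a subgroup.
In fact H = ⟨r^15⟩.

Yes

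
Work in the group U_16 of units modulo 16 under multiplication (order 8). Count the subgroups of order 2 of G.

3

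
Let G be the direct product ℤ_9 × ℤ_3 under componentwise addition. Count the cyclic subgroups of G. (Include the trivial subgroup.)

8

Group the elements of G by the cyclic subgroup they generate; each cyclic subgroup of order d accounts for φ(d) elements.
Cyclic subgroups by order — order 1: 1; order 3: 4; order 9: 3.
Total: 8.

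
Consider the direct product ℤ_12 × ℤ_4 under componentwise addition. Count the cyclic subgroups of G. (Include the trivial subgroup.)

20

A cyclic subgroup of order d is generated by each of its φ(d) elements of order d, so the cyclic subgroups of order d number (#elements of order d)/φ(d).
Cyclic subgroups by order — order 1: 1; order 2: 3; order 3: 1; order 4: 6; order 6: 3; order 12: 6.
Total: 20.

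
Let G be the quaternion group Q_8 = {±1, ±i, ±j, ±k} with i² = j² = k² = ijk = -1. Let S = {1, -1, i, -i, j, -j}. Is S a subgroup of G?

No

|S| = 6 does not divide |G| = 8, so by Lagrange S is not a subgroup.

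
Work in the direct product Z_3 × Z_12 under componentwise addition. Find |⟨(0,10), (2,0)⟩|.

18

|⟨(0,10)⟩| = 6 and |⟨(2,0)⟩| = 3, so |H| is a multiple of lcm(6, 3) = 6 and divides |G| = 36.
Closing under the operation: H = {(0,0), (0,2), (0,4), (0,6), (0,8), (0,10), (1,0), (1,2), (1,4), (1,6), (1,8), (1,10), (2,0), (2,2), (2,4), (2,6), (2,8), (2,10)}, so |H| = 18.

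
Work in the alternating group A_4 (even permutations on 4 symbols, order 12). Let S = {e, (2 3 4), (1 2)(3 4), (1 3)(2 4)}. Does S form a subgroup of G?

(2 3 4) ∈ S but its inverse (2 4 3) ∉ S, so S is not a subgroup.

No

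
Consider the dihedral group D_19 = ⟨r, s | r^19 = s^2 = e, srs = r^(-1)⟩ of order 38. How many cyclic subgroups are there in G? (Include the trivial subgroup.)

21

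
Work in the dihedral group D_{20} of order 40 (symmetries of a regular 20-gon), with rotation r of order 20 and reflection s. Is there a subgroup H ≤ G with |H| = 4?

Yes

4 | 40. A subgroup of order 4 is {e, r^10, s, r^10s}.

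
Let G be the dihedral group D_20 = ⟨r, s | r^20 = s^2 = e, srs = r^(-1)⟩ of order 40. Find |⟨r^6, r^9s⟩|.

20

|⟨r^6⟩| = 10 and |⟨r^9s⟩| = 2, so |H| is a multiple of lcm(10, 2) = 10 and divides |G| = 40.
Closing under the operation: H = {e, r^2, r^4, r^6, r^8, r^10, r^12, r^14, r^16, r^18, rs, r^3s, r^5s, r^7s, r^9s, r^11s, r^13s, r^15s, r^17s, r^19s}, so |H| = 20.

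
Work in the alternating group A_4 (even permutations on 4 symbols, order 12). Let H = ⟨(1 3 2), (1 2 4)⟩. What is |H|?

|⟨(1 3 2)⟩| = 3 and |⟨(1 2 4)⟩| = 3, so |H| is a multiple of lcm(3, 3) = 3 and divides |G| = 12.
Closing {(1 3 2), (1 2 4)} under the group operation gives all of G, so |H| = 12.

12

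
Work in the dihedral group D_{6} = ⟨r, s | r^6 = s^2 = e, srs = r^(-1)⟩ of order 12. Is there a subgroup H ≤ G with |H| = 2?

Yes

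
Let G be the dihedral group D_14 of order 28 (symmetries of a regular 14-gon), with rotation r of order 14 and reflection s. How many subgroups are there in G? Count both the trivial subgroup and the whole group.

28

|G| = 28, so by Lagrange every subgroup order divides 28. Divisors: 1, 2, 4, 7, 14, 28.
Subgroups by order — order 1: 1; order 2: 15; order 4: 7; order 7: 1; order 14: 3; order 28: 1.
Total: 1 + 15 + 7 + 1 + 3 + 1 = 28.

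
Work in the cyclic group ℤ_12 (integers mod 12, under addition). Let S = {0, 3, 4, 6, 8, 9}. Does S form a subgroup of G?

No

Closure fails: 3 + 4 = 7 ∉ S. So S is not a subgroup.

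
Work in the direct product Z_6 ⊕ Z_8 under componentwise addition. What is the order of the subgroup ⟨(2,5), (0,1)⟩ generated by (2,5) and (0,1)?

24

|⟨(2,5)⟩| = 24 and |⟨(0,1)⟩| = 8, so |H| is a multiple of lcm(24, 8) = 24 and divides |G| = 48.
Closing under the operation: H = {(0,0), (0,1), (0,2), (0,3), (0,4), (0,5), (0,6), (0,7), (2,0), (2,1), (2,2), (2,3), (2,4), (2,5), (2,6), (2,7), (4,0), (4,1), (4,2), (4,3), (4,4), (4,5), (4,6), (4,7)}, so |H| = 24.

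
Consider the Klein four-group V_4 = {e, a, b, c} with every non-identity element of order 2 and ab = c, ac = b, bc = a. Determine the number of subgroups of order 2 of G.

|G| = 4 and 2 | 4, so subgroups of order 2 are possible by Lagrange.
The subgroups of order 2 are: {e, a}; {e, b}; {e, c}.
So G has 3 subgroups of order 2.

3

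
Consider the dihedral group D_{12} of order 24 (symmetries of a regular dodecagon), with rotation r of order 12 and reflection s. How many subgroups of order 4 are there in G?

|G| = 24 and 4 | 24, so subgroups of order 4 are possible by Lagrange.
The subgroups of order 4 are: {e, r^6, r^4s, r^10s}; {e, r^6, r^5s, r^11s}; {e, r^6, r^2s, r^8s}; {e, r^3, r^6, r^9}; … (7 in all).
So G has 7 subgroups of order 4.

7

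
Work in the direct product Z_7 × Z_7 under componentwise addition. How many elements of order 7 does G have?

48

An element (a,b) has order lcm(ord(a), ord(b)); count pairs with lcm equal to 7.
Enumerating gives 48 such elements.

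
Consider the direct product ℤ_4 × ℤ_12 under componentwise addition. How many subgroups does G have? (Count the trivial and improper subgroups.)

|G| = 48, so by Lagrange every subgroup order divides 48. Divisors: 1, 2, 3, 4, 6, 8, 12, 16, 24, 48.
Subgroups by order — order 1: 1; order 2: 3; order 3: 1; order 4: 7; order 6: 3; order 8: 3; order 12: 7; order 16: 1; order 24: 3; order 48: 1.
Total: 1 + 3 + 1 + 7 + 3 + 3 + 7 + 1 + 3 + 1 = 30.

30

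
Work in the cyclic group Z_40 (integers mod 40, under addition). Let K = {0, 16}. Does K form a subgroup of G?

No

16 ∈ K but its inverse 24 ∉ K, so K is not a subgroup.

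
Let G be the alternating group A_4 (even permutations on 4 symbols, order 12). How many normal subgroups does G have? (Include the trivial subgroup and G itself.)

3

G has 10 subgroups. Checking conjugation-invariance by order — order 1: 1/1 normal; order 2: 0/3 normal; order 3: 0/4 normal; order 4: 1/1 normal; order 12: 1/1 normal.
Total normal subgroups: 3.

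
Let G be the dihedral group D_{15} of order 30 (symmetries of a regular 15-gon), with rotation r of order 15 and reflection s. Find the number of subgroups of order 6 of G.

|G| = 30 and 6 | 30, so subgroups of order 6 are possible by Lagrange.
The subgroups of order 6 are: {e, r^5, r^10, s, r^5s, r^10s}; {e, r^5, r^10, rs, r^6s, r^11s}; {e, r^5, r^10, r^2s, r^7s, r^12s}; {e, r^5, r^10, r^3s, r^8s, r^13s}; … (5 in all).
So G has 5 subgroups of order 6.

5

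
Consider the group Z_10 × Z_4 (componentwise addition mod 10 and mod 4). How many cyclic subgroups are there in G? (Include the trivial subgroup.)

Group the elements of G by the cyclic subgroup they generate; each cyclic subgroup of order d accounts for φ(d) elements.
Cyclic subgroups by order — order 1: 1; order 2: 3; order 4: 2; order 5: 1; order 10: 3; order 20: 2.
Total: 12.

12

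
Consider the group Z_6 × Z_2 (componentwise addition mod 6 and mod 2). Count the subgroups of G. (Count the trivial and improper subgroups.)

10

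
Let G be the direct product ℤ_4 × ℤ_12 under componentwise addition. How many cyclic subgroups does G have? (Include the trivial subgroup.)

20

Each element a generates a cyclic subgroup ⟨a⟩; distinct elements may generate the same one (a cyclic group of order d has φ(d) generators).
Cyclic subgroups by order — order 1: 1; order 2: 3; order 3: 1; order 4: 6; order 6: 3; order 12: 6.
Total: 20.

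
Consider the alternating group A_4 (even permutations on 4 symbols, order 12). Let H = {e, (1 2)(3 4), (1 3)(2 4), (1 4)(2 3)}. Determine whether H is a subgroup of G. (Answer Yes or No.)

Yes

|H| = 4 divides |G| = 12, consistent with Lagrange.
H contains the identity, every element's inverse is in H, and H is closed under ∘: it is a subgroup.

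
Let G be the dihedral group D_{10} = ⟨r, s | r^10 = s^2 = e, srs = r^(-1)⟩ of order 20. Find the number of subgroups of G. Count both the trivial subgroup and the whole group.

22

|G| = 20, so by Lagrange every subgroup order divides 20. Divisors: 1, 2, 4, 5, 10, 20.
Subgroups by order — order 1: 1; order 2: 11; order 4: 5; order 5: 1; order 10: 3; order 20: 1.
Total: 1 + 11 + 5 + 1 + 3 + 1 = 22.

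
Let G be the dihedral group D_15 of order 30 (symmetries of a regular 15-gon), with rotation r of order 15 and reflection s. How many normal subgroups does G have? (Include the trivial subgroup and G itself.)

G has 28 subgroups. Checking conjugation-invariance by order — order 1: 1/1 normal; order 2: 0/15 normal; order 3: 1/1 normal; order 5: 1/1 normal; order 6: 0/5 normal; order 10: 0/3 normal; order 15: 1/1 normal; order 30: 1/1 normal.
Total normal subgroups: 5.

5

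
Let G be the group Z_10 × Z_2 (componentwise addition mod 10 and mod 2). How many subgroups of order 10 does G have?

|G| = 20 and 10 | 20, so subgroups of order 10 are possible by Lagrange.
The subgroups of order 10 are: {(0,0), (0,1), (2,0), (2,1), (4,0), (4,1), (6,0), (6,1), (8,0), (8,1)}; {(0,0), (1,0), (2,0), (3,0), (4,0), (5,0), (6,0), (7,0), (8,0), (9,0)}; {(0,0), (1,1), (2,0), (3,1), (4,0), (5,1), (6,0), (7,1), (8,0), (9,1)}.
So G has 3 subgroups of order 10.

3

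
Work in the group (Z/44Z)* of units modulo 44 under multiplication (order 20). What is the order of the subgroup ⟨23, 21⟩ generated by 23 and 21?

4

|⟨23⟩| = 2 and |⟨21⟩| = 2, so |H| is a multiple of lcm(2, 2) = 2 and divides |G| = 20.
Closing under the operation: H = {1, 21, 23, 43}, so |H| = 4.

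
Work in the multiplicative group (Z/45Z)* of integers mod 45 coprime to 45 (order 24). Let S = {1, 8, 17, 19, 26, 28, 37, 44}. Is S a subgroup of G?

Yes

|S| = 8 divides |G| = 24, consistent with Lagrange.
S contains the identity, every element's inverse is in S, and S is closed under ·: it is a subgroup.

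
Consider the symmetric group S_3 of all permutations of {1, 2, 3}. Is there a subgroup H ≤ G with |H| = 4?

4 does not divide |G| = 6, so by Lagrange no subgroup of order 4 exists.

No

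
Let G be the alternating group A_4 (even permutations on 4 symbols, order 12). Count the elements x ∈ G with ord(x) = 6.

No element of G has order 6 (even though 6 | 12).

0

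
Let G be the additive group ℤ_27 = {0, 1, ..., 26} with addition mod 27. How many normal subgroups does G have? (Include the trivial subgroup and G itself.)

G is abelian, so every subgroup is normal.
G has 4 subgroups in total, hence 4 normal subgroups.

4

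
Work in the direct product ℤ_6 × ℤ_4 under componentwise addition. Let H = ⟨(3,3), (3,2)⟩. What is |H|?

|⟨(3,3)⟩| = 4 and |⟨(3,2)⟩| = 2, so |H| is a multiple of lcm(4, 2) = 4 and divides |G| = 24.
Closing under the operation: H = {(0,0), (0,1), (0,2), (0,3), (3,0), (3,1), (3,2), (3,3)}, so |H| = 8.

8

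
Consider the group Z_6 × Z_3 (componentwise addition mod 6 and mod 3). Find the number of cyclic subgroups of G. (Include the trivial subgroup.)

Each element a generates a cyclic subgroup ⟨a⟩; distinct elements may generate the same one (a cyclic group of order d has φ(d) generators).
Cyclic subgroups by order — order 1: 1; order 2: 1; order 3: 4; order 6: 4.
Total: 10.

10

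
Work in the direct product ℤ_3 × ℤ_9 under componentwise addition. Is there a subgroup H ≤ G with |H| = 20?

No

20 does not divide |G| = 27, so by Lagrange no subgroup of order 20 exists.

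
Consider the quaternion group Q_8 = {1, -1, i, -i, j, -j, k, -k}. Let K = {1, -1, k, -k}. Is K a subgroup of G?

Yes

|K| = 4 divides |G| = 8, consistent with Lagrange.
K contains the identity, every element's inverse is in K, and K is closed under ·: it is a subgroup.
In fact K = ⟨-k⟩.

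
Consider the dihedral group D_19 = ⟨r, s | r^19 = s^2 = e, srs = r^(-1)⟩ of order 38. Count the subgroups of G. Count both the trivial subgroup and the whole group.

|G| = 38, so by Lagrange every subgroup order divides 38. Divisors: 1, 2, 19, 38.
Subgroups by order — order 1: 1; order 2: 19; order 19: 1; order 38: 1.
Total: 1 + 19 + 1 + 1 = 22.

22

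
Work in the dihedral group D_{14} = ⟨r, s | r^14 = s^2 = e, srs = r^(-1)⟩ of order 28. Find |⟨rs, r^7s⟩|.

14

|⟨rs⟩| = 2 and |⟨r^7s⟩| = 2, so |H| is a multiple of lcm(2, 2) = 2 and divides |G| = 28.
Closing under the operation: H = {e, r^2, r^4, r^6, r^8, r^10, r^12, rs, r^3s, r^5s, r^7s, r^9s, r^11s, r^13s}, so |H| = 14.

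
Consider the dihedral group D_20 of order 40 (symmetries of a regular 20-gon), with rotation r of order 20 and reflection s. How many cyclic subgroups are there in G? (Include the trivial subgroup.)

Each element a generates a cyclic subgroup ⟨a⟩; distinct elements may generate the same one (a cyclic group of order d has φ(d) generators).
Cyclic subgroups by order — order 1: 1; order 2: 21; order 4: 1; order 5: 1; order 10: 1; order 20: 1.
Total: 26.

26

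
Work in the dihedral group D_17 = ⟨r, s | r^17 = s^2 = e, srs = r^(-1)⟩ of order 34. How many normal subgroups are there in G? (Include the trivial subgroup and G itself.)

G has 20 subgroups. Checking conjugation-invariance by order — order 1: 1/1 normal; order 2: 0/17 normal; order 17: 1/1 normal; order 34: 1/1 normal.
Total normal subgroups: 3.

3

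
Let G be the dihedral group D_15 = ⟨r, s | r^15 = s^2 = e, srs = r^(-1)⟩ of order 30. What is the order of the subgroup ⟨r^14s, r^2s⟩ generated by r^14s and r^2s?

|⟨r^14s⟩| = 2 and |⟨r^2s⟩| = 2, so |H| is a multiple of lcm(2, 2) = 2 and divides |G| = 30.
Closing under the operation: H = {e, r^3, r^6, r^9, r^12, r^2s, r^5s, r^8s, r^11s, r^14s}, so |H| = 10.

10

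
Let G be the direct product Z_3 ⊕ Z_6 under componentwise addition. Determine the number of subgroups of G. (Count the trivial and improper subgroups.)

12

|G| = 18, so by Lagrange every subgroup order divides 18. Divisors: 1, 2, 3, 6, 9, 18.
Subgroups by order — order 1: 1; order 2: 1; order 3: 4; order 6: 4; order 9: 1; order 18: 1.
Total: 1 + 1 + 4 + 4 + 1 + 1 = 12.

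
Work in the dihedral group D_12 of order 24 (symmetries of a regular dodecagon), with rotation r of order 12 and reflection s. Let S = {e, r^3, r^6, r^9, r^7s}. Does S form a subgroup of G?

No

|S| = 5 does not divide |G| = 24, so by Lagrange S is not a subgroup.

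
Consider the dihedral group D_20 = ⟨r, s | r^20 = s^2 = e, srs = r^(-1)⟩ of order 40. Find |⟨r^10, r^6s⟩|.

|⟨r^10⟩| = 2 and |⟨r^6s⟩| = 2, so |H| is a multiple of lcm(2, 2) = 2 and divides |G| = 40.
Closing under the operation: H = {e, r^10, r^6s, r^16s}, so |H| = 4.

4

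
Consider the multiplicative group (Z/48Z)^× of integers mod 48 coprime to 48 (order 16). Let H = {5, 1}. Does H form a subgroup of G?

No

5 ∈ H but its inverse 29 ∉ H, so H is not a subgroup.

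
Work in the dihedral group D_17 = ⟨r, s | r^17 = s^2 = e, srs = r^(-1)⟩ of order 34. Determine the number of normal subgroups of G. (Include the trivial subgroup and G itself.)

G has 20 subgroups. Checking conjugation-invariance by order — order 1: 1/1 normal; order 2: 0/17 normal; order 17: 1/1 normal; order 34: 1/1 normal.
Total normal subgroups: 3.

3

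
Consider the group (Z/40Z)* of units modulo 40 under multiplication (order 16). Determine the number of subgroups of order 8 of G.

|G| = 16 and 8 | 16, so subgroups of order 8 are possible by Lagrange.
The subgroups of order 8 are: {1, 7, 9, 11, 13, 19, 23, 37}; {1, 3, 9, 11, 17, 19, 27, 33}; {1, 9, 11, 19, 21, 29, 31, 39}; {1, 9, 13, 17, 21, 29, 33, 37}; … (7 in all).
So G has 7 subgroups of order 8.

7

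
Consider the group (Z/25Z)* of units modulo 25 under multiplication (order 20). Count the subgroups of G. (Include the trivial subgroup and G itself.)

|G| = 20, so by Lagrange every subgroup order divides 20. Divisors: 1, 2, 4, 5, 10, 20.
Subgroups by order — order 1: 1; order 2: 1; order 4: 1; order 5: 1; order 10: 1; order 20: 1.
Total: 1 + 1 + 1 + 1 + 1 + 1 = 6.

6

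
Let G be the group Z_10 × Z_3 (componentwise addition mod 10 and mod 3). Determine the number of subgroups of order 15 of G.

|G| = 30 and 15 | 30, so subgroups of order 15 are possible by Lagrange.
The subgroups of order 15 are: {(0,0), (0,1), (0,2), (2,0), (2,1), (2,2), (4,0), (4,1), (4,2), (6,0), (6,1), (6,2), (8,0), (8,1), (8,2)}.
So G has 1 subgroup of order 15.

1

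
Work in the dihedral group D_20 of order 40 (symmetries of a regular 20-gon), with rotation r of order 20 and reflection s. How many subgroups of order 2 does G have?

21

|G| = 40 and 2 | 40, so subgroups of order 2 are possible by Lagrange.
The subgroups of order 2 are: {e, r^10}; {e, r^10s}; {e, r^11s}; {e, r^12s}; … (21 in all).
So G has 21 subgroups of order 2.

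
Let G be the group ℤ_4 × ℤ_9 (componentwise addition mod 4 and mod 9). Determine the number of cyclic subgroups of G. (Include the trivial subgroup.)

9

Each element a generates a cyclic subgroup ⟨a⟩; distinct elements may generate the same one (a cyclic group of order d has φ(d) generators).
Cyclic subgroups by order — order 1: 1; order 2: 1; order 3: 1; order 4: 1; order 6: 1; order 9: 1; order 12: 1; order 18: 1; order 36: 1.
Total: 9.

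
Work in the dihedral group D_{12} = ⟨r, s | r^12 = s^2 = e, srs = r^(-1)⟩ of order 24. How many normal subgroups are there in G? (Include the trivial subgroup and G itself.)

9

G has 34 subgroups. Checking conjugation-invariance by order — order 1: 1/1 normal; order 2: 1/13 normal; order 3: 1/1 normal; order 4: 1/7 normal; order 6: 1/5 normal; order 8: 0/3 normal; order 12: 3/3 normal; order 24: 1/1 normal.
Total normal subgroups: 9.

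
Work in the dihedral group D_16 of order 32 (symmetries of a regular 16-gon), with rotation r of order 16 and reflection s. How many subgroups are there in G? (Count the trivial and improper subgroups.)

|G| = 32, so by Lagrange every subgroup order divides 32. Divisors: 1, 2, 4, 8, 16, 32.
Subgroups by order — order 1: 1; order 2: 17; order 4: 9; order 8: 5; order 16: 3; order 32: 1.
Total: 1 + 17 + 9 + 5 + 3 + 1 = 36.

36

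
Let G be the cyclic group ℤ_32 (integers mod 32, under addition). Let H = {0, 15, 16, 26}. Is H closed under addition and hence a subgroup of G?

No

26 ∈ H but its inverse 6 ∉ H, so H is not a subgroup.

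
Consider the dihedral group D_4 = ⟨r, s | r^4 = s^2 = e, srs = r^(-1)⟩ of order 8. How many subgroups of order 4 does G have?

3

|G| = 8 and 4 | 8, so subgroups of order 4 are possible by Lagrange.
The subgroups of order 4 are: {e, r, r^2, r^3}; {e, r^2, s, r^2s}; {e, r^2, rs, r^3s}.
So G has 3 subgroups of order 4.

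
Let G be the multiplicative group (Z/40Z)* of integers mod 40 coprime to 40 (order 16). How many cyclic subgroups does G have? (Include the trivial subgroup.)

Each element a generates a cyclic subgroup ⟨a⟩; distinct elements may generate the same one (a cyclic group of order d has φ(d) generators).
Cyclic subgroups by order — order 1: 1; order 2: 7; order 4: 4.
Total: 12.

12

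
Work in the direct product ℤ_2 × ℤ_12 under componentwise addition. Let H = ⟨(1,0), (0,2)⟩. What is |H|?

12

|⟨(1,0)⟩| = 2 and |⟨(0,2)⟩| = 6, so |H| is a multiple of lcm(2, 6) = 6 and divides |G| = 24.
Closing under the operation: H = {(0,0), (0,2), (0,4), (0,6), (0,8), (0,10), (1,0), (1,2), (1,4), (1,6), (1,8), (1,10)}, so |H| = 12.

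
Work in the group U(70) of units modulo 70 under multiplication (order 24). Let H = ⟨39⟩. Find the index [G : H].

4

|⟨39⟩| = 6 and |G| = 24.
By Lagrange, [G : H] = |G|/|H| = 24/6 = 4.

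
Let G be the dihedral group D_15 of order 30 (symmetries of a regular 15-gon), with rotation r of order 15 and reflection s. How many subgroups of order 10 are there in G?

|G| = 30 and 10 | 30, so subgroups of order 10 are possible by Lagrange.
The subgroups of order 10 are: {e, r^3, r^6, r^9, r^12, rs, r^4s, r^7s, r^10s, r^13s}; {e, r^3, r^6, r^9, r^12, r^2s, r^5s, r^8s, r^11s, r^14s}; {e, r^3, r^6, r^9, r^12, s, r^3s, r^6s, r^9s, r^12s}.
So G has 3 subgroups of order 10.

3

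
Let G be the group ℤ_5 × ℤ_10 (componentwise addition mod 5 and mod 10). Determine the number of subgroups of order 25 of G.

1

|G| = 50 and 25 | 50, so subgroups of order 25 are possible by Lagrange.
The subgroups of order 25 are: {(0,0), (0,2), (0,4), (0,6), (0,8), (1,0), (1,2), (1,4), (1,6), (1,8), (2,0), (2,2), (2,4), (2,6), (2,8), (3,0), (3,2), (3,4), (3,6), (3,8), (4,0), (4,2), (4,4), (4,6), (4,8)}.
So G has 1 subgroup of order 25.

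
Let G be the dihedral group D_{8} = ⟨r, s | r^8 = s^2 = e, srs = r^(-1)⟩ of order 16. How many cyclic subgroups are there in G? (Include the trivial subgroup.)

12

Each element a generates a cyclic subgroup ⟨a⟩; distinct elements may generate the same one (a cyclic group of order d has φ(d) generators).
Cyclic subgroups by order — order 1: 1; order 2: 9; order 4: 1; order 8: 1.
Total: 12.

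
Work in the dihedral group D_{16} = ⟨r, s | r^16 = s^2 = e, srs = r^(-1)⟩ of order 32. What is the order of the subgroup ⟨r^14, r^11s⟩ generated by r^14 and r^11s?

|⟨r^14⟩| = 8 and |⟨r^11s⟩| = 2, so |H| is a multiple of lcm(8, 2) = 8 and divides |G| = 32.
Closing under the operation: H = {e, r^2, r^4, r^6, r^8, r^10, r^12, r^14, rs, r^3s, r^5s, r^7s, r^9s, r^11s, r^13s, r^15s}, so |H| = 16.

16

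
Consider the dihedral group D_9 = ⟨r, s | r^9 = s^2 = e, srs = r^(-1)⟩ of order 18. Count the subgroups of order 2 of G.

|G| = 18 and 2 | 18, so subgroups of order 2 are possible by Lagrange.
The subgroups of order 2 are: {e, r^2s}; {e, r^3s}; {e, r^4s}; {e, r^5s}; … (9 in all).
So G has 9 subgroups of order 2.

9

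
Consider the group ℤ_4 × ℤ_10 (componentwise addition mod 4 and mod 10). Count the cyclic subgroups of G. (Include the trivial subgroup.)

A cyclic subgroup of order d is generated by each of its φ(d) elements of order d, so the cyclic subgroups of order d number (#elements of order d)/φ(d).
Cyclic subgroups by order — order 1: 1; order 2: 3; order 4: 2; order 5: 1; order 10: 3; order 20: 2.
Total: 12.

12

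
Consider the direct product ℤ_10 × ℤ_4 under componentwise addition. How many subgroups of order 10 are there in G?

|G| = 40 and 10 | 40, so subgroups of order 10 are possible by Lagrange.
The subgroups of order 10 are: {(0,0), (0,2), (2,0), (2,2), (4,0), (4,2), (6,0), (6,2), (8,0), (8,2)}; {(0,0), (1,0), (2,0), (3,0), (4,0), (5,0), (6,0), (7,0), (8,0), (9,0)}; {(0,0), (1,2), (2,0), (3,2), (4,0), (5,2), (6,0), (7,2), (8,0), (9,2)}.
So G has 3 subgroups of order 10.

3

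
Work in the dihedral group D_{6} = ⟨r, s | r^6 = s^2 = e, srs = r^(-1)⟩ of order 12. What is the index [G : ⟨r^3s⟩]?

6

|⟨r^3s⟩| = 2 and |G| = 12.
By Lagrange, [G : H] = |G|/|H| = 12/2 = 6.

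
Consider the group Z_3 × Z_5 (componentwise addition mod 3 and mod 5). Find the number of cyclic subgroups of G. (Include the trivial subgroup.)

4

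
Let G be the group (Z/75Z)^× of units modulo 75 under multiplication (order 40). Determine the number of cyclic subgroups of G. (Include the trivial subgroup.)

Each element a generates a cyclic subgroup ⟨a⟩; distinct elements may generate the same one (a cyclic group of order d has φ(d) generators).
Cyclic subgroups by order — order 1: 1; order 2: 3; order 4: 2; order 5: 1; order 10: 3; order 20: 2.
Total: 12.

12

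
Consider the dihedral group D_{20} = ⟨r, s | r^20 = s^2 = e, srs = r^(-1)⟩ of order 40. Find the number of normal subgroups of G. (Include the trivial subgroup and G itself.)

G has 48 subgroups. Checking conjugation-invariance by order — order 1: 1/1 normal; order 2: 1/21 normal; order 4: 1/11 normal; order 5: 1/1 normal; order 8: 0/5 normal; order 10: 1/5 normal; order 20: 3/3 normal; order 40: 1/1 normal.
Total normal subgroups: 9.

9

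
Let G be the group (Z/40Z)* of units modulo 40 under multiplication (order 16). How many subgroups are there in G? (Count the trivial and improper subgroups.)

27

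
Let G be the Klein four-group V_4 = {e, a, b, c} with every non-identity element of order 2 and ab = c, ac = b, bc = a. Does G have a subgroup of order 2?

2 | 4. A subgroup of order 2 is {e, a}.

Yes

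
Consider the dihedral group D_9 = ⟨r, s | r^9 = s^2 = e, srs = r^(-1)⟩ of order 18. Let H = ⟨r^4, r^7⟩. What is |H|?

|⟨r^4⟩| = 9 and |⟨r^7⟩| = 9, so |H| is a multiple of lcm(9, 9) = 9 and divides |G| = 18.
Closing under the operation: H = {e, r, r^2, r^3, r^4, r^5, r^6, r^7, r^8}, so |H| = 9.

9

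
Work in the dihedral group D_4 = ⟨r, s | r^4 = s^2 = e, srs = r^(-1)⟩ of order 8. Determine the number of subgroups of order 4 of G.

3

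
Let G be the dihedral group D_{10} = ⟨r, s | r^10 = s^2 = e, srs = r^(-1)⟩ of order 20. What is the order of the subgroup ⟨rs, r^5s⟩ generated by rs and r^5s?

|⟨rs⟩| = 2 and |⟨r^5s⟩| = 2, so |H| is a multiple of lcm(2, 2) = 2 and divides |G| = 20.
Closing under the operation: H = {e, r^2, r^4, r^6, r^8, rs, r^3s, r^5s, r^7s, r^9s}, so |H| = 10.

10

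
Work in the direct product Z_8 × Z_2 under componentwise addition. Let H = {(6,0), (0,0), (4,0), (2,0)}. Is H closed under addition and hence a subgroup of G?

|H| = 4 divides |G| = 16, consistent with Lagrange.
H contains the identity, every element's inverse is in H, and H is closed under +: it is a subgroup.
In fact H = ⟨(6,0)⟩.

Yes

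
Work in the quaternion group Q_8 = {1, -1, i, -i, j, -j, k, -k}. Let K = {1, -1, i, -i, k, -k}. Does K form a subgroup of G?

No

|K| = 6 does not divide |G| = 8, so by Lagrange K is not a subgroup.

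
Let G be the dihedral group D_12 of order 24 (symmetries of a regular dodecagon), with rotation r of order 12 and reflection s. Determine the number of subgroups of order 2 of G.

|G| = 24 and 2 | 24, so subgroups of order 2 are possible by Lagrange.
The subgroups of order 2 are: {e, r^10s}; {e, r^11s}; {e, r^2s}; {e, r^3s}; … (13 in all).
So G has 13 subgroups of order 2.

13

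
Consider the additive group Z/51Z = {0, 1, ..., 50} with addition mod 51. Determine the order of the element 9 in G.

In Z/51Z, the order of an element a is n/gcd(a, n).
gcd(9, 51) = 3, so |⟨9⟩| = 51/3 = 17.

17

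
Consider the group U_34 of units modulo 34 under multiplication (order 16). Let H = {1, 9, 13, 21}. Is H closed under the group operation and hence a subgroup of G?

No

9 ∈ H but its inverse 19 ∉ H, so H is not a subgroup.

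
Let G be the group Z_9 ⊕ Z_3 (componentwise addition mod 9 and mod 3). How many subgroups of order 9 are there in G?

4

|G| = 27 and 9 | 27, so subgroups of order 9 are possible by Lagrange.
The subgroups of order 9 are: {(0,0), (0,1), (0,2), (3,0), (3,1), (3,2), (6,0), (6,1), (6,2)}; {(0,0), (1,0), (2,0), (3,0), (4,0), (5,0), (6,0), (7,0), (8,0)}; {(0,0), (1,1), (2,2), (3,0), (4,1), (5,2), (6,0), (7,1), (8,2)}; {(0,0), (1,2), (2,1), (3,0), (4,2), (5,1), (6,0), (7,2), (8,1)}.
So G has 4 subgroups of order 9.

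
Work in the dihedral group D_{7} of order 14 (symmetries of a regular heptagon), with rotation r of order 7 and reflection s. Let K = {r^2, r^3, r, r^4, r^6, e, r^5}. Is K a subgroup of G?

|K| = 7 divides |G| = 14, consistent with Lagrange.
K contains the identity, every element's inverse is in K, and K is closed under ·: it is a subgroup.
In fact K = ⟨r^4⟩.

Yes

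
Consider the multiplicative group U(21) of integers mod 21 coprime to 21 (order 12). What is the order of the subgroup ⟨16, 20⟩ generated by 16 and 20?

6

|⟨16⟩| = 3 and |⟨20⟩| = 2, so |H| is a multiple of lcm(3, 2) = 6 and divides |G| = 12.
Closing under the operation: H = {1, 4, 5, 16, 17, 20}, so |H| = 6.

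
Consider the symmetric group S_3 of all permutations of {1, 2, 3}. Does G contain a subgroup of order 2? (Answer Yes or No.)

Yes

2 | 6. A subgroup of order 2 is {e, (1 2)}.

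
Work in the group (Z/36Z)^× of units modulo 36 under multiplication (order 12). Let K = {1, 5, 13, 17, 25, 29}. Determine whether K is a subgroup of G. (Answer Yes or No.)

|K| = 6 divides |G| = 12, consistent with Lagrange.
K contains the identity, every element's inverse is in K, and K is closed under ·: it is a subgroup.
In fact K = ⟨29⟩.

Yes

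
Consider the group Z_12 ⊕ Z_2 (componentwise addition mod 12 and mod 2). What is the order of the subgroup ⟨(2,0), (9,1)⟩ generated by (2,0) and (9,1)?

|⟨(2,0)⟩| = 6 and |⟨(9,1)⟩| = 4, so |H| is a multiple of lcm(6, 4) = 12 and divides |G| = 24.
Closing under the operation: H = {(0,0), (1,1), (2,0), (3,1), (4,0), (5,1), (6,0), (7,1), (8,0), (9,1), (10,0), (11,1)}, so |H| = 12.

12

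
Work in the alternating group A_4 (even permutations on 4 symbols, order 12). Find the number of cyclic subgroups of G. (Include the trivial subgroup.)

8

Group the elements of G by the cyclic subgroup they generate; each cyclic subgroup of order d accounts for φ(d) elements.
Cyclic subgroups by order — order 1: 1; order 2: 3; order 3: 4.
Total: 8.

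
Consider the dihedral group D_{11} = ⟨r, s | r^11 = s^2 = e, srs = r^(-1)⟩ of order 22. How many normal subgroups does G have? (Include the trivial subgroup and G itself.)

3

G has 14 subgroups. Checking conjugation-invariance by order — order 1: 1/1 normal; order 2: 0/11 normal; order 11: 1/1 normal; order 22: 1/1 normal.
Total normal subgroups: 3.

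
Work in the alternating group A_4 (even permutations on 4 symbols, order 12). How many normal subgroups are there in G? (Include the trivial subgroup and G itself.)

3

G has 10 subgroups. Checking conjugation-invariance by order — order 1: 1/1 normal; order 2: 0/3 normal; order 3: 0/4 normal; order 4: 1/1 normal; order 12: 1/1 normal.
Total normal subgroups: 3.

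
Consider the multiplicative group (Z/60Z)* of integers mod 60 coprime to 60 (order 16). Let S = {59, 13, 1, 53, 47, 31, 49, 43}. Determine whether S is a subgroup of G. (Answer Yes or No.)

No

53 ∈ S but its inverse 17 ∉ S, so S is not a subgroup.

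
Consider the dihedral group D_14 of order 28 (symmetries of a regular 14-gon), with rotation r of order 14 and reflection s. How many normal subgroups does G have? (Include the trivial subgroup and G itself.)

7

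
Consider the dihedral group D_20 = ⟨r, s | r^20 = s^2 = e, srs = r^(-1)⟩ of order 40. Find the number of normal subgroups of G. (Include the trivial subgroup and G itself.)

G has 48 subgroups. Checking conjugation-invariance by order — order 1: 1/1 normal; order 2: 1/21 normal; order 4: 1/11 normal; order 5: 1/1 normal; order 8: 0/5 normal; order 10: 1/5 normal; order 20: 3/3 normal; order 40: 1/1 normal.
Total normal subgroups: 9.

9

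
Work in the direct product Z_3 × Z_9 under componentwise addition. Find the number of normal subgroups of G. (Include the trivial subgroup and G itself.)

G is abelian, so every subgroup is normal.
G has 10 subgroups in total, hence 10 normal subgroups.

10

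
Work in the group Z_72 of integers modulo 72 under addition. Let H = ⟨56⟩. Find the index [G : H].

|⟨56⟩| = 9 and |G| = 72.
By Lagrange, [G : H] = |G|/|H| = 72/9 = 8.

8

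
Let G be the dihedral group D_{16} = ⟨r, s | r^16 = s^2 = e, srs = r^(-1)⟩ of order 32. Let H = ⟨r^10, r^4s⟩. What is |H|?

|⟨r^10⟩| = 8 and |⟨r^4s⟩| = 2, so |H| is a multiple of lcm(8, 2) = 8 and divides |G| = 32.
Closing under the operation: H = {e, r^2, r^4, r^6, r^8, r^10, r^12, r^14, s, r^2s, r^4s, r^6s, r^8s, r^10s, r^12s, r^14s}, so |H| = 16.

16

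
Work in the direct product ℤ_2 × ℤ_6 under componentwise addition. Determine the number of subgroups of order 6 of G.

3

|G| = 12 and 6 | 12, so subgroups of order 6 are possible by Lagrange.
The subgroups of order 6 are: {(0,0), (0,1), (0,2), (0,3), (0,4), (0,5)}; {(0,0), (0,2), (0,4), (1,0), (1,2), (1,4)}; {(0,0), (0,2), (0,4), (1,1), (1,3), (1,5)}.
So G has 3 subgroups of order 6.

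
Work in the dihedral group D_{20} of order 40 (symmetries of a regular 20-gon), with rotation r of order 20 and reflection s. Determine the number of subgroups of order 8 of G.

5

|G| = 40 and 8 | 40, so subgroups of order 8 are possible by Lagrange.
The subgroups of order 8 are: {e, r^5, r^10, r^15, s, r^5s, r^10s, r^15s}; {e, r^5, r^10, r^15, rs, r^6s, r^11s, r^16s}; {e, r^5, r^10, r^15, r^2s, r^7s, r^12s, r^17s}; {e, r^5, r^10, r^15, r^3s, r^8s, r^13s, r^18s}; … (5 in all).
So G has 5 subgroups of order 8.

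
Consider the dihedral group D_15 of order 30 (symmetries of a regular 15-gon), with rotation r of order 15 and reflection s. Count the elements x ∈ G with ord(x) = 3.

The elements of order 3 are: r^5, r^10.
That's 2.

2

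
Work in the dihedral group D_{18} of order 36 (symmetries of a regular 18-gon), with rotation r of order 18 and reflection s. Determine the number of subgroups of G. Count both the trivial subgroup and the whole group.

|G| = 36, so by Lagrange every subgroup order divides 36. Divisors: 1, 2, 3, 4, 6, 9, 12, 18, 36.
Subgroups by order — order 1: 1; order 2: 19; order 3: 1; order 4: 9; order 6: 7; order 9: 1; order 12: 3; order 18: 3; order 36: 1.
Total: 1 + 19 + 1 + 9 + 7 + 1 + 3 + 3 + 1 = 45.

45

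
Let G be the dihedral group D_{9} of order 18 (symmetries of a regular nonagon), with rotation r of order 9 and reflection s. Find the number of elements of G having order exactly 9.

6

The elements of order 9 are: r, r^2, r^4, r^5, r^7, r^8.
That's 6.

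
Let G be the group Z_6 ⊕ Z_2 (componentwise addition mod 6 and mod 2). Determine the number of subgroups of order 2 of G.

3

|G| = 12 and 2 | 12, so subgroups of order 2 are possible by Lagrange.
The subgroups of order 2 are: {(0,0), (0,1)}; {(0,0), (3,0)}; {(0,0), (3,1)}.
So G has 3 subgroups of order 2.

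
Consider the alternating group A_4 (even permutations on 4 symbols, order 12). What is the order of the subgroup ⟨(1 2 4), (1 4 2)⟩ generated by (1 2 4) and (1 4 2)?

|⟨(1 2 4)⟩| = 3 and |⟨(1 4 2)⟩| = 3, so |H| is a multiple of lcm(3, 3) = 3 and divides |G| = 12.
Closing under the operation: H = {e, (1 2 4), (1 4 2)}, so |H| = 3.

3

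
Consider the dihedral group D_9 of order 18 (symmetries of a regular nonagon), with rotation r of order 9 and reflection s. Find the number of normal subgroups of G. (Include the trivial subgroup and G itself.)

G has 16 subgroups. Checking conjugation-invariance by order — order 1: 1/1 normal; order 2: 0/9 normal; order 3: 1/1 normal; order 6: 0/3 normal; order 9: 1/1 normal; order 18: 1/1 normal.
Total normal subgroups: 4.

4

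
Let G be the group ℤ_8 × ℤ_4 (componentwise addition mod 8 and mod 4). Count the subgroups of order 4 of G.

7

|G| = 32 and 4 | 32, so subgroups of order 4 are possible by Lagrange.
The subgroups of order 4 are: {(0,0), (0,1), (0,2), (0,3)}; {(0,0), (0,2), (4,0), (4,2)}; {(0,0), (0,2), (4,1), (4,3)}; {(0,0), (2,0), (4,0), (6,0)}; … (7 in all).
So G has 7 subgroups of order 4.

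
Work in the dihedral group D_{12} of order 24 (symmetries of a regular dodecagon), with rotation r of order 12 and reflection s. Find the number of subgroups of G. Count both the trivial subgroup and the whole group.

|G| = 24, so by Lagrange every subgroup order divides 24. Divisors: 1, 2, 3, 4, 6, 8, 12, 24.
Subgroups by order — order 1: 1; order 2: 13; order 3: 1; order 4: 7; order 6: 5; order 8: 3; order 12: 3; order 24: 1.
Total: 1 + 13 + 1 + 7 + 5 + 3 + 3 + 1 = 34.

34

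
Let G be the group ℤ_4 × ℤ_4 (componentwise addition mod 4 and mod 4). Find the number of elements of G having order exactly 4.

An element (a,b) has order lcm(ord(a), ord(b)); count pairs with lcm equal to 4.
Enumerating gives 12 such elements.

12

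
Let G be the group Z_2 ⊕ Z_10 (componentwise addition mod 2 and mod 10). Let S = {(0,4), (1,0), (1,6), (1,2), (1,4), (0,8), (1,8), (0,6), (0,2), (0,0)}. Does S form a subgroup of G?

Yes

|S| = 10 divides |G| = 20, consistent with Lagrange.
S contains the identity, every element's inverse is in S, and S is closed under +: it is a subgroup.
In fact S = ⟨(1,2)⟩.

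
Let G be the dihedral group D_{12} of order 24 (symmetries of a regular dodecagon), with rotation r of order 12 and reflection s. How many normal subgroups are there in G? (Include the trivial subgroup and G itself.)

G has 34 subgroups. Checking conjugation-invariance by order — order 1: 1/1 normal; order 2: 1/13 normal; order 3: 1/1 normal; order 4: 1/7 normal; order 6: 1/5 normal; order 8: 0/3 normal; order 12: 3/3 normal; order 24: 1/1 normal.
Total normal subgroups: 9.

9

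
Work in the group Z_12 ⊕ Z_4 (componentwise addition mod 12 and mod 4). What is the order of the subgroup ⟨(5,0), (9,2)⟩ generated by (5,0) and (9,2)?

|⟨(5,0)⟩| = 12 and |⟨(9,2)⟩| = 4, so |H| is a multiple of lcm(12, 4) = 12 and divides |G| = 48.
Closing under the operation: H = {(0,0), (0,2), (1,0), (1,2), (2,0), (2,2), (3,0), (3,2), (4,0), (4,2), (5,0), (5,2), (6,0), (6,2), (7,0), (7,2), (8,0), (8,2), (9,0), (9,2), (10,0), (10,2), (11,0), (11,2)}, so |H| = 24.

24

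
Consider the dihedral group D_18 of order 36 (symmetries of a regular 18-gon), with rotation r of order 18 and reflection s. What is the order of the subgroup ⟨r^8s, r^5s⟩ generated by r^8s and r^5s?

12

|⟨r^8s⟩| = 2 and |⟨r^5s⟩| = 2, so |H| is a multiple of lcm(2, 2) = 2 and divides |G| = 36.
Closing under the operation: H = {e, r^3, r^6, r^9, r^12, r^15, r^2s, r^5s, r^8s, r^11s, r^14s, r^17s}, so |H| = 12.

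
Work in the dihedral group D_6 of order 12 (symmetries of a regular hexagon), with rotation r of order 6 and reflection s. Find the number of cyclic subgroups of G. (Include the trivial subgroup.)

A cyclic subgroup of order d is generated by each of its φ(d) elements of order d, so the cyclic subgroups of order d number (#elements of order d)/φ(d).
Cyclic subgroups by order — order 1: 1; order 2: 7; order 3: 1; order 6: 1.
Total: 10.

10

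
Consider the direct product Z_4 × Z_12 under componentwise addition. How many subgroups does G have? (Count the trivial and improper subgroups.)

30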